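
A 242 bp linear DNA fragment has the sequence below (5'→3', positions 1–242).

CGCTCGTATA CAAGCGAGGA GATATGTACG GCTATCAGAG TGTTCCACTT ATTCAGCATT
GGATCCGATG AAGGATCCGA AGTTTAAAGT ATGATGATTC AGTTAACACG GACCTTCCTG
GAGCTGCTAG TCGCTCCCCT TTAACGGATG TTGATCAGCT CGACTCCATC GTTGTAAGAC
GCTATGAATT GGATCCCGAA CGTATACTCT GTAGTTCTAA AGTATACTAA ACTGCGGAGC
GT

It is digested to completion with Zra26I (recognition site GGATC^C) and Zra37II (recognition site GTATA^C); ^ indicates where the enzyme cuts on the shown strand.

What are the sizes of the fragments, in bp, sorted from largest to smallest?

Zra26I sites (GGATCC) start at positions 61, 73, 191.
Zra26I cuts after base 5 of each site (before the last base), so after positions 65, 77, 195.
Zra37II sites (GTATAC) start at positions 6, 202, 222.
Zra37II cuts after base 5 of each site (before the last base), so after positions 10, 206, 226.
Combined cut positions: 10, 65, 77, 195, 206, 226.
Linear molecule, 6 cuts → 7 fragments:
  1–10 → 10 bp
  11–65 → 55 bp
  66–77 → 12 bp
  78–195 → 118 bp
  196–206 → 11 bp
  207–226 → 20 bp
  227–242 → 16 bp
Sorted largest to smallest: 118, 55, 20, 16, 12, 11, 10 bp.

118, 55, 20, 16, 12, 11, 10 bp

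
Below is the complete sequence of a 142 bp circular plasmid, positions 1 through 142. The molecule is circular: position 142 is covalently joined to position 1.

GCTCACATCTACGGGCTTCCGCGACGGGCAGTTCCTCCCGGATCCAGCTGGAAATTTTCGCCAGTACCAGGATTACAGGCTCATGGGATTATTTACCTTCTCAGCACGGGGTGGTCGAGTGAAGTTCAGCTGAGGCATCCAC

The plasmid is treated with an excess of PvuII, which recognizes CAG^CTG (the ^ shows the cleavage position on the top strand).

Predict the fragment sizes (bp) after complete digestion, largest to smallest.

82, 60 bp

PvuII sites (CAGCTG) start at positions 45, 127.
PvuII cuts after base 3 of each site, so after positions 47, 129.
Circular molecule, 2 cuts → 2 fragments:
  48–129 → 82 bp
  130–142 then 1–47 → 13 + 47 = 60 bp
Sorted largest to smallest: 82, 60 bp.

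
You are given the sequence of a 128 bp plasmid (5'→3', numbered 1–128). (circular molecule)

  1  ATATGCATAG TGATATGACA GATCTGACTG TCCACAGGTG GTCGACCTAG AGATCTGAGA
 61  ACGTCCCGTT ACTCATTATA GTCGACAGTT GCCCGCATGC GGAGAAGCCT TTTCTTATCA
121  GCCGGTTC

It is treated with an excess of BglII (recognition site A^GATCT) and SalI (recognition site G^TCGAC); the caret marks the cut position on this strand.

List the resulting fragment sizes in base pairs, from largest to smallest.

67, 30, 21, 10 bp

BglII sites (AGATCT) start at positions 20, 51.
BglII cuts after the first base of each site, so after positions 20, 51.
SalI sites (GTCGAC) start at positions 41, 81.
SalI cuts after the first base of each site, so after positions 41, 81.
Combined cut positions: 20, 41, 51, 81.
Circular molecule, 4 cuts → 4 fragments:
  21–41 → 21 bp
  42–51 → 10 bp
  52–81 → 30 bp
  82–128 then 1–20 → 47 + 20 = 67 bp
Sorted largest to smallest: 67, 30, 21, 10 bp.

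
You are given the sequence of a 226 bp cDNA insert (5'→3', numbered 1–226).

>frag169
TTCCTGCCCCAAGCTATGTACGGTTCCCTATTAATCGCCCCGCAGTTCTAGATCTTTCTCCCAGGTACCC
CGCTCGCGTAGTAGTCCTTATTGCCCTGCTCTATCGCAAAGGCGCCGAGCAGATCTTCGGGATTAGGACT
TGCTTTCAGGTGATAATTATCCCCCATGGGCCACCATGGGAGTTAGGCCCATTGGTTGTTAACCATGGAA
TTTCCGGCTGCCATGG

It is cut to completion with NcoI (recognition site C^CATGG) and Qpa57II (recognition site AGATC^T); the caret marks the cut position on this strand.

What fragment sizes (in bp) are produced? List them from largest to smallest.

71, 54, 39, 29, 18, 10, 5 bp

NcoI sites (CCATGG) start at positions 164, 174, 203, 221.
NcoI cuts after the first base of each site, so after positions 164, 174, 203, 221.
Qpa57II sites (AGATCT) start at positions 50, 121.
Qpa57II cuts after base 5 of each site (before the last base), so after positions 54, 125.
Combined cut positions: 54, 125, 164, 174, 203, 221.
Linear molecule, 6 cuts → 7 fragments:
  1–54 → 54 bp
  55–125 → 71 bp
  126–164 → 39 bp
  165–174 → 10 bp
  175–203 → 29 bp
  204–221 → 18 bp
  222–226 → 5 bp
Sorted largest to smallest: 71, 54, 39, 29, 18, 10, 5 bp.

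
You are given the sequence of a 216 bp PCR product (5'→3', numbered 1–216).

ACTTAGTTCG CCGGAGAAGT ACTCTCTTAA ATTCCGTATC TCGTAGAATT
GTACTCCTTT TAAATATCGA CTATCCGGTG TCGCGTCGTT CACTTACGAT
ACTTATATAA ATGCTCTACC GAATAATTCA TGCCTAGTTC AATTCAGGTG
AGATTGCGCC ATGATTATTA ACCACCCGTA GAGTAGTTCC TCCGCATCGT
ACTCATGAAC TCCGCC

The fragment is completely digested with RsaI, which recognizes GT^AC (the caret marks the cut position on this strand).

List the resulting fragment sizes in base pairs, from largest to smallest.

RsaI sites (GTAC) start at positions 19, 51, 199.
RsaI cuts after base 2 of each site, so after positions 20, 52, 200.
Linear molecule, 3 cuts → 4 fragments:
  1–20 → 20 bp
  21–52 → 32 bp
  53–200 → 148 bp
  201–216 → 16 bp
Sorted largest to smallest: 148, 32, 20, 16 bp.

148, 32, 20, 16 bp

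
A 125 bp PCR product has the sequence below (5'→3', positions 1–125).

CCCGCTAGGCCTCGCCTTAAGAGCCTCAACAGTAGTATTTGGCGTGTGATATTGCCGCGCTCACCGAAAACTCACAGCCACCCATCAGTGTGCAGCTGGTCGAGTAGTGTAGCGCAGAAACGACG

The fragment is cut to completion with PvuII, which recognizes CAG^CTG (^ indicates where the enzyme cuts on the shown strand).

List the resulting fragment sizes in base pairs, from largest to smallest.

95, 30 bp

The PvuII site (CAGCTG) starts at position 93.
PvuII cuts after base 3 of each site, so after position 95.
Linear molecule, 1 cut → 2 fragments:
  1–95 → 95 bp
  96–125 → 30 bp
Sorted largest to smallest: 95, 30 bp.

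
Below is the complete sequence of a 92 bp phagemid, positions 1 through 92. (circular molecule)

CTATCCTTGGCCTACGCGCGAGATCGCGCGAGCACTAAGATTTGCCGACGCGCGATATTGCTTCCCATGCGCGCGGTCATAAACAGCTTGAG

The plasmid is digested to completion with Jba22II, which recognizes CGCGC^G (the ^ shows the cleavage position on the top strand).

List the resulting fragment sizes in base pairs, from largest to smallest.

Jba22II sites (CGCGCG) start at positions 15, 25, 49, 70.
Jba22II cuts after base 5 of each site (before the last base), so after positions 19, 29, 53, 74.
Circular molecule, 4 cuts → 4 fragments:
  20–29 → 10 bp
  30–53 → 24 bp
  54–74 → 21 bp
  75–92 then 1–19 → 18 + 19 = 37 bp
Sorted largest to smallest: 37, 24, 21, 10 bp.

37, 24, 21, 10 bp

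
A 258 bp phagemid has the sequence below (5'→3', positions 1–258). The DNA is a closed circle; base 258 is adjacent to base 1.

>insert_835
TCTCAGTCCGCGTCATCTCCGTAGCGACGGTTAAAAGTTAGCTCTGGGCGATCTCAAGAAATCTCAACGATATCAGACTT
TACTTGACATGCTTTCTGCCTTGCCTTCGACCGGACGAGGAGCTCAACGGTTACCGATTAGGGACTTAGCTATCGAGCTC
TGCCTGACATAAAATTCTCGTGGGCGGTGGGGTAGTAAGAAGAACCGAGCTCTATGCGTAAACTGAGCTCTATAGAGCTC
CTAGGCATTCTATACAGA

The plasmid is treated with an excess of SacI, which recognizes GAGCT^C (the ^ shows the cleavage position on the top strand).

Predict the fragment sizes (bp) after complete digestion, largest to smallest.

143, 52, 35, 18, 10 bp

SacI sites (GAGCTC) start at positions 120, 155, 207, 225, 235.
SacI cuts after base 5 of each site (before the last base), so after positions 124, 159, 211, 229, 239.
Circular molecule, 5 cuts → 5 fragments:
  125–159 → 35 bp
  160–211 → 52 bp
  212–229 → 18 bp
  230–239 → 10 bp
  240–258 then 1–124 → 19 + 124 = 143 bp
Sorted largest to smallest: 143, 52, 35, 18, 10 bp.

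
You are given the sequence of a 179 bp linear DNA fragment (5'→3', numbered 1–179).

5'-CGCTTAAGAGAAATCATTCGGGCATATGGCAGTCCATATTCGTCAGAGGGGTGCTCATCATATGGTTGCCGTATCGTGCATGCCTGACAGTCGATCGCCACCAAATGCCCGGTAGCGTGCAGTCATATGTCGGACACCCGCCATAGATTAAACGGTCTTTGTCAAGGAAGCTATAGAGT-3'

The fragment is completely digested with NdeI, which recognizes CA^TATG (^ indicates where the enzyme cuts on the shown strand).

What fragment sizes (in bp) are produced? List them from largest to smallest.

NdeI sites (CATATG) start at positions 23, 59, 124.
NdeI cuts after base 2 of each site, so after positions 24, 60, 125.
Linear molecule, 3 cuts → 4 fragments:
  1–24 → 24 bp
  25–60 → 36 bp
  61–125 → 65 bp
  126–179 → 54 bp
Sorted largest to smallest: 65, 54, 36, 24 bp.

65, 54, 36, 24 bp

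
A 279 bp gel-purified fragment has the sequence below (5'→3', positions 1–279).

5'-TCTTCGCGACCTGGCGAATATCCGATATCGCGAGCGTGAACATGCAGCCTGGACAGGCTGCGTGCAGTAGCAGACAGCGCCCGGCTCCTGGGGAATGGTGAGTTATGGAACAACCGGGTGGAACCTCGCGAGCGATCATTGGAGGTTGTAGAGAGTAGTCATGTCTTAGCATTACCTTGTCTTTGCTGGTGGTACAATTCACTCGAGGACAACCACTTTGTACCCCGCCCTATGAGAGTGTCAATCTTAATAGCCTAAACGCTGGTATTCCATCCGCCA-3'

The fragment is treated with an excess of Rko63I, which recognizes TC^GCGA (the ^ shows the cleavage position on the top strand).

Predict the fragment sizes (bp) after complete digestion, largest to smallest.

Rko63I sites (TCGCGA) start at positions 4, 28, 126.
Rko63I cuts after base 2 of each site, so after positions 5, 29, 127.
Linear molecule, 3 cuts → 4 fragments:
  1–5 → 5 bp
  6–29 → 24 bp
  30–127 → 98 bp
  128–279 → 152 bp
Sorted largest to smallest: 152, 98, 24, 5 bp.

152, 98, 24, 5 bp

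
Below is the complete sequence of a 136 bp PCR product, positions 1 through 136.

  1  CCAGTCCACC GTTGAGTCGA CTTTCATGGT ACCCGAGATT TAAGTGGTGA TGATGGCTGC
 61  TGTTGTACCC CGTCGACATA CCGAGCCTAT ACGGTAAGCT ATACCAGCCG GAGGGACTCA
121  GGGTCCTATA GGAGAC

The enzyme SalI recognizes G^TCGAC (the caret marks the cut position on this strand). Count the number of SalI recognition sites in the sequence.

GTCGAC occurs starting at positions 16, 72.
SalI cuts at 2 sites.

2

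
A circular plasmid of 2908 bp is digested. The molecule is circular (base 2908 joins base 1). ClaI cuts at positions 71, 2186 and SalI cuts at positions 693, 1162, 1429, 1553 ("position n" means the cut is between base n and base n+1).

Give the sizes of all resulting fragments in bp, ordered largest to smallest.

793, 633, 622, 469, 267, 124 bp

Combined cut positions (sorted): 71, 693, 1162, 1429, 1553, 2186.
Circular molecule, 6 cuts → 6 fragments:
  693 − 71 = 622 bp
  1162 − 693 = 469 bp
  1429 − 1162 = 267 bp
  1553 − 1429 = 124 bp
  2186 − 1553 = 633 bp
  wrap: 2908 − 2186 + 71 = 793 bp
Sorted largest to smallest: 793, 633, 622, 469, 267, 124 bp.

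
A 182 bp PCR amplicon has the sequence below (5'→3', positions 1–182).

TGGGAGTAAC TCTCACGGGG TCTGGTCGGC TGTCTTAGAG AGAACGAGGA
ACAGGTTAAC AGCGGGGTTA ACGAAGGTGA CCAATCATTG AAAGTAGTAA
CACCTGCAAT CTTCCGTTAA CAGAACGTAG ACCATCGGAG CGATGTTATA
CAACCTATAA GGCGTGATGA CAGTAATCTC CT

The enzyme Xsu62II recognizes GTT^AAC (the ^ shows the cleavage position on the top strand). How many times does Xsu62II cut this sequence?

GTTAAC occurs starting at positions 55, 67, 116.
Xsu62II cuts at 3 sites.

3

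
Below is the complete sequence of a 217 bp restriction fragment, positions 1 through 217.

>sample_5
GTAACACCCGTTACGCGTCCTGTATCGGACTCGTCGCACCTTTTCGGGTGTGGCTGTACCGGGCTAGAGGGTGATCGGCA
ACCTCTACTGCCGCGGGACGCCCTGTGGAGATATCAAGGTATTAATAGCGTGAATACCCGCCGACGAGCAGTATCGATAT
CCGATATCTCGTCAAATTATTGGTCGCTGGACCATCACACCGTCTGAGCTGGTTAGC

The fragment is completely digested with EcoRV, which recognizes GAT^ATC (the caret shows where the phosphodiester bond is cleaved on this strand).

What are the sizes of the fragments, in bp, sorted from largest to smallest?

112, 52, 46, 7 bp

EcoRV sites (GATATC) start at positions 110, 156, 163.
EcoRV cuts after base 3 of each site, so after positions 112, 158, 165.
Linear molecule, 3 cuts → 4 fragments:
  1–112 → 112 bp
  113–158 → 46 bp
  159–165 → 7 bp
  166–217 → 52 bp
Sorted largest to smallest: 112, 52, 46, 7 bp.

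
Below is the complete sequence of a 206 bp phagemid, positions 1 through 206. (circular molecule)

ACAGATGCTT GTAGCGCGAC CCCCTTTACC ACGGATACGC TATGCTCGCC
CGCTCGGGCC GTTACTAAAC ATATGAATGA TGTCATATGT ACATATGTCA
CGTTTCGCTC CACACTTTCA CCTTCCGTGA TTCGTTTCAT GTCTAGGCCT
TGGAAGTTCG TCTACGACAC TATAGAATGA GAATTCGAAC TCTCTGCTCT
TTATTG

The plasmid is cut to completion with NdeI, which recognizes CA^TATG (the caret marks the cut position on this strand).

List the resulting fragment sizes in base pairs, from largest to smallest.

NdeI sites (CATATG) start at positions 70, 84, 92.
NdeI cuts after base 2 of each site, so after positions 71, 85, 93.
Circular molecule, 3 cuts → 3 fragments:
  72–85 → 14 bp
  86–93 → 8 bp
  94–206 then 1–71 → 113 + 71 = 184 bp
Sorted largest to smallest: 184, 14, 8 bp.

184, 14, 8 bp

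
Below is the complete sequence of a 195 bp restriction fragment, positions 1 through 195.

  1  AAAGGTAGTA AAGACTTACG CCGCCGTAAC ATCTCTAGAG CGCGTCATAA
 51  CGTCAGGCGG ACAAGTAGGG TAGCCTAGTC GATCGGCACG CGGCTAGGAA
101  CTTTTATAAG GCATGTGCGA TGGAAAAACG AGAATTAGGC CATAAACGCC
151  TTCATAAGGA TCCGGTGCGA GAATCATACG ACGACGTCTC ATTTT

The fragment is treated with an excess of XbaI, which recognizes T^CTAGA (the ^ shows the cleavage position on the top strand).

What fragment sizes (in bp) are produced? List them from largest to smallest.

The XbaI site (TCTAGA) starts at position 34.
XbaI cuts after the first base of each site, so after position 34.
Linear molecule, 1 cut → 2 fragments:
  1–34 → 34 bp
  35–195 → 161 bp
Sorted largest to smallest: 161, 34 bp.

161, 34 bp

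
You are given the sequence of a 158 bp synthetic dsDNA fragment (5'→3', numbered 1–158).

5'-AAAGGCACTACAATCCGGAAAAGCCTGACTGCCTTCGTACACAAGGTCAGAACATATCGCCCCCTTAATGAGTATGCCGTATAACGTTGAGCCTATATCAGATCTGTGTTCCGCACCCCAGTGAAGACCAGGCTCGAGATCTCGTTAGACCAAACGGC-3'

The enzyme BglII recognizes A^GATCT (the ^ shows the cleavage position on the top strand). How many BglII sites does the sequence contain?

2

AGATCT occurs starting at positions 100, 137.
BglII cuts at 2 sites.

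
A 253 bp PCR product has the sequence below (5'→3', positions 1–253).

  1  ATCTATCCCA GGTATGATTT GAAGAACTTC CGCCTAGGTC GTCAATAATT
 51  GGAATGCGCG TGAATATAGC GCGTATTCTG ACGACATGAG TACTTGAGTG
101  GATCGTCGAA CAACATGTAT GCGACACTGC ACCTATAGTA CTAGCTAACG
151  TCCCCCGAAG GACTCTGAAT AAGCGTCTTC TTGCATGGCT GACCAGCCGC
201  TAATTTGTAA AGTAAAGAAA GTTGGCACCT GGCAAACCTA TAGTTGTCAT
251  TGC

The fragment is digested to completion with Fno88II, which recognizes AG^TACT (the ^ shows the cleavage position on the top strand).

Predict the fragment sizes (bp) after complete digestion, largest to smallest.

115, 90, 48 bp

Fno88II sites (AGTACT) start at positions 89, 137.
Fno88II cuts after base 2 of each site, so after positions 90, 138.
Linear molecule, 2 cuts → 3 fragments:
  1–90 → 90 bp
  91–138 → 48 bp
  139–253 → 115 bp
Sorted largest to smallest: 115, 90, 48 bp.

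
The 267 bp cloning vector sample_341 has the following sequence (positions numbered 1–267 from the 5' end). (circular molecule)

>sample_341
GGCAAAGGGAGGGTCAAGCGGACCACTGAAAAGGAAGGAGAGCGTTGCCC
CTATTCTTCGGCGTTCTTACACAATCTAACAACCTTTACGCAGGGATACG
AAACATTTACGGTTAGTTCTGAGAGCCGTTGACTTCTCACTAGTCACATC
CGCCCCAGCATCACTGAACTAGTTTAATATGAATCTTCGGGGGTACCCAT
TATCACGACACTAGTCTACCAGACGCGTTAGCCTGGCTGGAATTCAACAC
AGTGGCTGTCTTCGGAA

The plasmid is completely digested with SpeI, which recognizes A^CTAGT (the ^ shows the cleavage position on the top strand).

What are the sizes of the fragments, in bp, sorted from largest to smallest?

SpeI sites (ACTAGT) start at positions 139, 168, 210.
SpeI cuts after the first base of each site, so after positions 139, 168, 210.
Circular molecule, 3 cuts → 3 fragments:
  140–168 → 29 bp
  169–210 → 42 bp
  211–267 then 1–139 → 57 + 139 = 196 bp
Sorted largest to smallest: 196, 42, 29 bp.

196, 42, 29 bp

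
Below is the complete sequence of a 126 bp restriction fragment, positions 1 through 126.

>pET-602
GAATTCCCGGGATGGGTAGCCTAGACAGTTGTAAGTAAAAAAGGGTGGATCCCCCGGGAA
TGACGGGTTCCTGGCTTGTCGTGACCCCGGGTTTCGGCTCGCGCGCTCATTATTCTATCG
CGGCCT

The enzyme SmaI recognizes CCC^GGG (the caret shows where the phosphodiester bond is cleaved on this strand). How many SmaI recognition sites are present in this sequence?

3

CCCGGG occurs starting at positions 6, 53, 86.
SmaI cuts at 3 sites.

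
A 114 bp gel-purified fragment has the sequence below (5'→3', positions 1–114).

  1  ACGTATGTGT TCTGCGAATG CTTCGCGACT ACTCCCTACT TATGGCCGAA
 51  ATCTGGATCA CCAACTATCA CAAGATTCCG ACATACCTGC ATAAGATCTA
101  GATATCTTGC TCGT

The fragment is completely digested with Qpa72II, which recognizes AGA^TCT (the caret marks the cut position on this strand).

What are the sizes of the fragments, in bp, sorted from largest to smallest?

96, 18 bp

The Qpa72II site (AGATCT) starts at position 94.
Qpa72II cuts after base 3 of each site, so after position 96.
Linear molecule, 1 cut → 2 fragments:
  1–96 → 96 bp
  97–114 → 18 bp
Sorted largest to smallest: 96, 18 bp.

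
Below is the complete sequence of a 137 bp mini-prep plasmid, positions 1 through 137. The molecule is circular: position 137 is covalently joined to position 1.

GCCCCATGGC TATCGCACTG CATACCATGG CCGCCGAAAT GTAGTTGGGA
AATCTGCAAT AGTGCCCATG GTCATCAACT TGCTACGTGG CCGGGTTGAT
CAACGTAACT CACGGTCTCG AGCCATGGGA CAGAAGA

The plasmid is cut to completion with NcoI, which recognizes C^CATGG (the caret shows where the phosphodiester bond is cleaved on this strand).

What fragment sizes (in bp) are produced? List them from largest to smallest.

57, 41, 21, 18 bp

NcoI sites (CCATGG) start at positions 4, 25, 66, 123.
NcoI cuts after the first base of each site, so after positions 4, 25, 66, 123.
Circular molecule, 4 cuts → 4 fragments:
  5–25 → 21 bp
  26–66 → 41 bp
  67–123 → 57 bp
  124–137 then 1–4 → 14 + 4 = 18 bp
Sorted largest to smallest: 57, 41, 21, 18 bp.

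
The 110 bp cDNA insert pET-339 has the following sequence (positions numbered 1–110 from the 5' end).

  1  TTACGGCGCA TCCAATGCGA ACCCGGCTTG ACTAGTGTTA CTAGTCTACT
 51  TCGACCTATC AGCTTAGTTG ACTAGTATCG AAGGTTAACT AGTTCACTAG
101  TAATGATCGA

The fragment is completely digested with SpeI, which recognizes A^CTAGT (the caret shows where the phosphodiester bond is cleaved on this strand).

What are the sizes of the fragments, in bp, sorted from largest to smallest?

31, 31, 17, 14, 9, 8 bp

SpeI sites (ACTAGT) start at positions 31, 40, 71, 88, 96.
SpeI cuts after the first base of each site, so after positions 31, 40, 71, 88, 96.
Linear molecule, 5 cuts → 6 fragments:
  1–31 → 31 bp
  32–40 → 9 bp
  41–71 → 31 bp
  72–88 → 17 bp
  89–96 → 8 bp
  97–110 → 14 bp
Sorted largest to smallest: 31, 31, 17, 14, 9, 8 bp.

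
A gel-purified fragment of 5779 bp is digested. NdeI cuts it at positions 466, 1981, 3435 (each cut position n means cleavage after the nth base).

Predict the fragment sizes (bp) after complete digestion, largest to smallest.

Linear molecule, 3 cuts → 4 fragments:
  466 − 0 = 466 bp
  1981 − 466 = 1515 bp
  3435 − 1981 = 1454 bp
  5779 − 3435 = 2344 bp
Sorted largest to smallest: 2344, 1515, 1454, 466 bp.

2344, 1515, 1454, 466 bp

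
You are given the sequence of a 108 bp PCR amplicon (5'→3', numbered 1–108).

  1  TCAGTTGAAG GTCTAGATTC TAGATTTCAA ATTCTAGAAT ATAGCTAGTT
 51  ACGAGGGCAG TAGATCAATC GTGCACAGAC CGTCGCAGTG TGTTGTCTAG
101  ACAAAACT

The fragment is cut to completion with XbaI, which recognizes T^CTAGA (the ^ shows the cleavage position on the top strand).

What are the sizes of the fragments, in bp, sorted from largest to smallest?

63, 14, 12, 12, 7 bp

XbaI sites (TCTAGA) start at positions 12, 19, 33, 96.
XbaI cuts after the first base of each site, so after positions 12, 19, 33, 96.
Linear molecule, 4 cuts → 5 fragments:
  1–12 → 12 bp
  13–19 → 7 bp
  20–33 → 14 bp
  34–96 → 63 bp
  97–108 → 12 bp
Sorted largest to smallest: 63, 14, 12, 12, 7 bp.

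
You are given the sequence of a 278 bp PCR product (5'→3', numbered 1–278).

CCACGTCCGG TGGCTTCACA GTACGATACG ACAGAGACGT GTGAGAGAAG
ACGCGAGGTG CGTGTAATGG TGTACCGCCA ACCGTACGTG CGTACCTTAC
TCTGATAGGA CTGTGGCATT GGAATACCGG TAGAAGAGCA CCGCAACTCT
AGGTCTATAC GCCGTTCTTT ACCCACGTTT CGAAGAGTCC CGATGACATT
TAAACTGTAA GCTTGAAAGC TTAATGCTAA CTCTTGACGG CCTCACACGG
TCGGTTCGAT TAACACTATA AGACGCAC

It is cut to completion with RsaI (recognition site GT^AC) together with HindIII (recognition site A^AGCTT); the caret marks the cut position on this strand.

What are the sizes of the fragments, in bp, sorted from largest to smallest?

116, 61, 51, 22, 12, 8, 8 bp

RsaI sites (GTAC) start at positions 21, 72, 84, 92.
RsaI cuts after base 2 of each site, so after positions 22, 73, 85, 93.
HindIII sites (AAGCTT) start at positions 209, 217.
HindIII cuts after the first base of each site, so after positions 209, 217.
Combined cut positions: 22, 73, 85, 93, 209, 217.
Linear molecule, 6 cuts → 7 fragments:
  1–22 → 22 bp
  23–73 → 51 bp
  74–85 → 12 bp
  86–93 → 8 bp
  94–209 → 116 bp
  210–217 → 8 bp
  218–278 → 61 bp
Sorted largest to smallest: 116, 61, 51, 22, 12, 8, 8 bp.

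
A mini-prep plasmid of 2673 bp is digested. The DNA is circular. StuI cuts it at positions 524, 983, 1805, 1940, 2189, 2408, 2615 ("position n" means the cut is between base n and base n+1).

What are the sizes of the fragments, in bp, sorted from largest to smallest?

Circular molecule, 7 cuts → 7 fragments:
  983 − 524 = 459 bp
  1805 − 983 = 822 bp
  1940 − 1805 = 135 bp
  2189 − 1940 = 249 bp
  2408 − 2189 = 219 bp
  2615 − 2408 = 207 bp
  wrap: 2673 − 2615 + 524 = 582 bp
Sorted largest to smallest: 822, 582, 459, 249, 219, 207, 135 bp.

822, 582, 459, 249, 219, 207, 135 bp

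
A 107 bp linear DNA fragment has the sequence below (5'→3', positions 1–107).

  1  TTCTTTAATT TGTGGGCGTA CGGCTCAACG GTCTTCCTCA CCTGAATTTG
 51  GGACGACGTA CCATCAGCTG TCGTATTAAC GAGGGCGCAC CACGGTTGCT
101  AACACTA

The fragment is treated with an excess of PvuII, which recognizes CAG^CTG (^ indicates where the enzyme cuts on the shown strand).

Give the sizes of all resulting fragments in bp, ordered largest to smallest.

67, 40 bp

The PvuII site (CAGCTG) starts at position 65.
PvuII cuts after base 3 of each site, so after position 67.
Linear molecule, 1 cut → 2 fragments:
  1–67 → 67 bp
  68–107 → 40 bp
Sorted largest to smallest: 67, 40 bp.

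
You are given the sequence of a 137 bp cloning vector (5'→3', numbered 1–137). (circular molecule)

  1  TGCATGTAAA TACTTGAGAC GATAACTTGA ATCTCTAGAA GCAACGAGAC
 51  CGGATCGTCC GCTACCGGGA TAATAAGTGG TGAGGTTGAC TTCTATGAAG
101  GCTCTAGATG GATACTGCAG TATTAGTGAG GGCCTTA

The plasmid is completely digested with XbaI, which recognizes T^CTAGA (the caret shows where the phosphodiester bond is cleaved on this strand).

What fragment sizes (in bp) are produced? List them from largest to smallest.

XbaI sites (TCTAGA) start at positions 34, 103.
XbaI cuts after the first base of each site, so after positions 34, 103.
Circular molecule, 2 cuts → 2 fragments:
  35–103 → 69 bp
  104–137 then 1–34 → 34 + 34 = 68 bp
Sorted largest to smallest: 69, 68 bp.

69, 68 bp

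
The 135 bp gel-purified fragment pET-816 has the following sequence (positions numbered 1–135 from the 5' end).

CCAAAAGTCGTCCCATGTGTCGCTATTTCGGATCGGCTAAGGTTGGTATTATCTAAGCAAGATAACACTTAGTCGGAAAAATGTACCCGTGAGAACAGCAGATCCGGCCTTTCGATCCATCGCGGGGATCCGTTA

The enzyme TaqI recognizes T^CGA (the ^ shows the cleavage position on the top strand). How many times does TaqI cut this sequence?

TCGA occurs starting at position 112.
TaqI cuts at 1 site.

1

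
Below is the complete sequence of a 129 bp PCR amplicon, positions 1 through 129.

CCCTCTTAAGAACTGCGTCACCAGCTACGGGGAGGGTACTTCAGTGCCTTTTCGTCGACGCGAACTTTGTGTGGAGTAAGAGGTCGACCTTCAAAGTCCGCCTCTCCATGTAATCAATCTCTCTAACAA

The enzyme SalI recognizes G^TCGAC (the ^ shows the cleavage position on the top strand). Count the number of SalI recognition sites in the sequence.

2

GTCGAC occurs starting at positions 54, 83.
SalI cuts at 2 sites.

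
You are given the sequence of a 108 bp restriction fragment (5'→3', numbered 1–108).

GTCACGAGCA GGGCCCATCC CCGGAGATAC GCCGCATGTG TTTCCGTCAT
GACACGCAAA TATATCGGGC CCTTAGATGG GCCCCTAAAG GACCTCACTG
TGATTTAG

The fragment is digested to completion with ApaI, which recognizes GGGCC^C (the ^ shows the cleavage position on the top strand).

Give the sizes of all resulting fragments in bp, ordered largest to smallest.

56, 25, 15, 12 bp

ApaI sites (GGGCCC) start at positions 11, 67, 79.
ApaI cuts after base 5 of each site (before the last base), so after positions 15, 71, 83.
Linear molecule, 3 cuts → 4 fragments:
  1–15 → 15 bp
  16–71 → 56 bp
  72–83 → 12 bp
  84–108 → 25 bp
Sorted largest to smallest: 56, 25, 15, 12 bp.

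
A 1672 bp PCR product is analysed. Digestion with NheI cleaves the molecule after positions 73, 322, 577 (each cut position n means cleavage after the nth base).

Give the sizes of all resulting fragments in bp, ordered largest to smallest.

Linear molecule, 3 cuts → 4 fragments:
  73 − 0 = 73 bp
  322 − 73 = 249 bp
  577 − 322 = 255 bp
  1672 − 577 = 1095 bp
Sorted largest to smallest: 1095, 255, 249, 73 bp.

1095, 255, 249, 73 bp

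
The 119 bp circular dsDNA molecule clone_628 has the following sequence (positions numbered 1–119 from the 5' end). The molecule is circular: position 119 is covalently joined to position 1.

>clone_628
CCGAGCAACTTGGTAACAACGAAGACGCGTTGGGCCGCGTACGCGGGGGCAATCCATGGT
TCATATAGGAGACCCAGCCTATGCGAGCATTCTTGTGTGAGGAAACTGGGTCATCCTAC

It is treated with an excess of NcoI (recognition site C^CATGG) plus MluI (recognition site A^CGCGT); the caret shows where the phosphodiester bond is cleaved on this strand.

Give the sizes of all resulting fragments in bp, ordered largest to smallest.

90, 29 bp

The NcoI site (CCATGG) starts at position 54.
NcoI cuts after the first base of each site, so after position 54.
The MluI site (ACGCGT) starts at position 25.
MluI cuts after the first base of each site, so after position 25.
Combined cut positions: 25, 54.
Circular molecule, 2 cuts → 2 fragments:
  26–54 → 29 bp
  55–119 then 1–25 → 65 + 25 = 90 bp
Sorted largest to smallest: 90, 29 bp.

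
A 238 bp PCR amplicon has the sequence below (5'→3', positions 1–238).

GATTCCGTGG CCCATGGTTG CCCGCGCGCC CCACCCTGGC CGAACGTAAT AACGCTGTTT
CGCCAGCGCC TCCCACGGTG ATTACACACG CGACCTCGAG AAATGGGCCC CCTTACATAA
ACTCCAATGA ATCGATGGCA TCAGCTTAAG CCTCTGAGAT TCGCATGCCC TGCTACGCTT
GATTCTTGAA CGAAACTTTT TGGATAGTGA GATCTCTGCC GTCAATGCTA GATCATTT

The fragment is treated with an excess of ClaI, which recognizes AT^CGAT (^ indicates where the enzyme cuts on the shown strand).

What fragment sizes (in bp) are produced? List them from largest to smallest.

The ClaI site (ATCGAT) starts at position 131.
ClaI cuts after base 2 of each site, so after position 132.
Linear molecule, 1 cut → 2 fragments:
  1–132 → 132 bp
  133–238 → 106 bp
Sorted largest to smallest: 132, 106 bp.

132, 106 bp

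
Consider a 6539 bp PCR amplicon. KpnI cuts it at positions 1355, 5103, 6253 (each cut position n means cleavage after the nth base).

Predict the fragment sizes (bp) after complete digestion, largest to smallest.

3748, 1355, 1150, 286 bp

Linear molecule, 3 cuts → 4 fragments:
  1355 − 0 = 1355 bp
  5103 − 1355 = 3748 bp
  6253 − 5103 = 1150 bp
  6539 − 6253 = 286 bp
Sorted largest to smallest: 3748, 1355, 1150, 286 bp.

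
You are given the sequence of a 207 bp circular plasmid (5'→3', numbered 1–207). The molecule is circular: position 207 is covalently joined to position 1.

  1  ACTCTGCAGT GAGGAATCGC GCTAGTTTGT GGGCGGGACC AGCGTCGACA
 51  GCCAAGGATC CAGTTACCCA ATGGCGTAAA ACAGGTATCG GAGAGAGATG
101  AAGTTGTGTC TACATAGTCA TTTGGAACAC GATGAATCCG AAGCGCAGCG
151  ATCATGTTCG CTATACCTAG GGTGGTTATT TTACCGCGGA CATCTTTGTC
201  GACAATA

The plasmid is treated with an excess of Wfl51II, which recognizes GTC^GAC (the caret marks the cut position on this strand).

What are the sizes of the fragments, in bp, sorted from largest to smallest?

154, 53 bp

Wfl51II sites (GTCGAC) start at positions 44, 198.
Wfl51II cuts after base 3 of each site, so after positions 46, 200.
Circular molecule, 2 cuts → 2 fragments:
  47–200 → 154 bp
  201–207 then 1–46 → 7 + 46 = 53 bp
Sorted largest to smallest: 154, 53 bp.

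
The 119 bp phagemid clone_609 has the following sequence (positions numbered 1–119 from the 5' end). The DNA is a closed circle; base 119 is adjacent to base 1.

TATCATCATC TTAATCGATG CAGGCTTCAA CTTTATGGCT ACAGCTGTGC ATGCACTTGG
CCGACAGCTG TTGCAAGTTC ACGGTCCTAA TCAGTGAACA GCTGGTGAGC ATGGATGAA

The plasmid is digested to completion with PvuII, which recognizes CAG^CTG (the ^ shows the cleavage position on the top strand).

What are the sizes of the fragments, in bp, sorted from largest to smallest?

62, 34, 23 bp

PvuII sites (CAGCTG) start at positions 42, 65, 99.
PvuII cuts after base 3 of each site, so after positions 44, 67, 101.
Circular molecule, 3 cuts → 3 fragments:
  45–67 → 23 bp
  68–101 → 34 bp
  102–119 then 1–44 → 18 + 44 = 62 bp
Sorted largest to smallest: 62, 34, 23 bp.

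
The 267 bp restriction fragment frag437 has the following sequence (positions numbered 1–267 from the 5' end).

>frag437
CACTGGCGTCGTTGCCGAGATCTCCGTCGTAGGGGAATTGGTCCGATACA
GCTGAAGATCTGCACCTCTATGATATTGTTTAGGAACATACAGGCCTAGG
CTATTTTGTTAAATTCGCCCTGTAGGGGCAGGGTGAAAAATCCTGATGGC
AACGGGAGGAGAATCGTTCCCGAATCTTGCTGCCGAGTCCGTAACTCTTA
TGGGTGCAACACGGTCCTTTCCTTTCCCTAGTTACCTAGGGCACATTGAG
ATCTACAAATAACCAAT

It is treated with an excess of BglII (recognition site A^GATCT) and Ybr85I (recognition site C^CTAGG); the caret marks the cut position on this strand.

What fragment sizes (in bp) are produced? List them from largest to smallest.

BglII sites (AGATCT) start at positions 18, 56, 249.
BglII cuts after the first base of each site, so after positions 18, 56, 249.
Ybr85I sites (CCTAGG) start at positions 95, 235.
Ybr85I cuts after the first base of each site, so after positions 95, 235.
Combined cut positions: 18, 56, 95, 235, 249.
Linear molecule, 5 cuts → 6 fragments:
  1–18 → 18 bp
  19–56 → 38 bp
  57–95 → 39 bp
  96–235 → 140 bp
  236–249 → 14 bp
  250–267 → 18 bp
Sorted largest to smallest: 140, 39, 38, 18, 18, 14 bp.

140, 39, 38, 18, 18, 14 bp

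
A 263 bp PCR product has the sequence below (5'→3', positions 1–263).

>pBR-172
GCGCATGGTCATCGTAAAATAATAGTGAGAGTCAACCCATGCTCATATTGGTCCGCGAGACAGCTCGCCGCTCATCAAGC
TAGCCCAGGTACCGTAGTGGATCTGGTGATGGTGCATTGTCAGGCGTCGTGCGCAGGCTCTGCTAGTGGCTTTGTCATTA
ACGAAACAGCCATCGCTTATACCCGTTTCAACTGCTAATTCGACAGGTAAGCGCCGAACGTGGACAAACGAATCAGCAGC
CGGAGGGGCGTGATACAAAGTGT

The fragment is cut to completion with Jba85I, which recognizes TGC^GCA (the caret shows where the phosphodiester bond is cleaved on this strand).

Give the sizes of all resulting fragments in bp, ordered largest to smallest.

132, 131 bp

The Jba85I site (TGCGCA) starts at position 130.
Jba85I cuts after base 3 of each site, so after position 132.
Linear molecule, 1 cut → 2 fragments:
  1–132 → 132 bp
  133–263 → 131 bp
Sorted largest to smallest: 132, 131 bp.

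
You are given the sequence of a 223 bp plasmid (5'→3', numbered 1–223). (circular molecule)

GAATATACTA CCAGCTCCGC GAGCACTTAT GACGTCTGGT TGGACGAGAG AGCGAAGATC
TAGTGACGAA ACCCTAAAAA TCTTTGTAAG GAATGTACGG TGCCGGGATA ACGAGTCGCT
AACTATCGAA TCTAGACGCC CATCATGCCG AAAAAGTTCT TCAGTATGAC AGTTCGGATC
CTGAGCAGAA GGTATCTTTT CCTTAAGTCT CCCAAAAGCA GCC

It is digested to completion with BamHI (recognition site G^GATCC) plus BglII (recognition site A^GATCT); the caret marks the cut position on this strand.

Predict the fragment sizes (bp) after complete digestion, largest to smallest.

120, 103 bp

The BamHI site (GGATCC) starts at position 176.
BamHI cuts after the first base of each site, so after position 176.
The BglII site (AGATCT) starts at position 56.
BglII cuts after the first base of each site, so after position 56.
Combined cut positions: 56, 176.
Circular molecule, 2 cuts → 2 fragments:
  57–176 → 120 bp
  177–223 then 1–56 → 47 + 56 = 103 bp
Sorted largest to smallest: 120, 103 bp.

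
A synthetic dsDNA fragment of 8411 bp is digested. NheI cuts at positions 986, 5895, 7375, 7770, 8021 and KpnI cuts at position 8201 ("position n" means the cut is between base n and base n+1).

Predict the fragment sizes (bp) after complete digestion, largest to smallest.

Combined cut positions (sorted): 986, 5895, 7375, 7770, 8021, 8201.
Linear molecule, 6 cuts → 7 fragments:
  986 − 0 = 986 bp
  5895 − 986 = 4909 bp
  7375 − 5895 = 1480 bp
  7770 − 7375 = 395 bp
  8021 − 7770 = 251 bp
  8201 − 8021 = 180 bp
  8411 − 8201 = 210 bp
Sorted largest to smallest: 4909, 1480, 986, 395, 251, 210, 180 bp.

4909, 1480, 986, 395, 251, 210, 180 bp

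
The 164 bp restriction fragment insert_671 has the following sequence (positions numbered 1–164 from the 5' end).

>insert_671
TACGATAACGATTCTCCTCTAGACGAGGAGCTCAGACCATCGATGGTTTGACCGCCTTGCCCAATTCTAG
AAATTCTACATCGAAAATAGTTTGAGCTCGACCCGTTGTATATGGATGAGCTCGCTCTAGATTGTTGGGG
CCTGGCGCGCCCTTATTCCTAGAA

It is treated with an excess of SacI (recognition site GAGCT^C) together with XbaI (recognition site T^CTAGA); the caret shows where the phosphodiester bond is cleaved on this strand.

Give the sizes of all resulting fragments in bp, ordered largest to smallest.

38, 34, 32, 24, 18, 14, 4 bp

SacI sites (GAGCTC) start at positions 28, 94, 118.
SacI cuts after base 5 of each site (before the last base), so after positions 32, 98, 122.
XbaI sites (TCTAGA) start at positions 18, 66, 126.
XbaI cuts after the first base of each site, so after positions 18, 66, 126.
Combined cut positions: 18, 32, 66, 98, 122, 126.
Linear molecule, 6 cuts → 7 fragments:
  1–18 → 18 bp
  19–32 → 14 bp
  33–66 → 34 bp
  67–98 → 32 bp
  99–122 → 24 bp
  123–126 → 4 bp
  127–164 → 38 bp
Sorted largest to smallest: 38, 34, 32, 24, 18, 14, 4 bp.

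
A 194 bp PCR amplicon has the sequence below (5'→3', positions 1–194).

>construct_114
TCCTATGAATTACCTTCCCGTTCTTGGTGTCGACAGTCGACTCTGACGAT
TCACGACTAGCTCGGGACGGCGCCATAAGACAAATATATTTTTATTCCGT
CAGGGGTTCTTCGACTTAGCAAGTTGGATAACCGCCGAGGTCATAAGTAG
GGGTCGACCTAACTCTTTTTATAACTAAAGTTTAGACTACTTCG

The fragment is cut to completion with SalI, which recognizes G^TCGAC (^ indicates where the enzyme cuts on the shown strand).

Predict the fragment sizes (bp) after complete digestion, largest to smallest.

SalI sites (GTCGAC) start at positions 29, 36, 153.
SalI cuts after the first base of each site, so after positions 29, 36, 153.
Linear molecule, 3 cuts → 4 fragments:
  1–29 → 29 bp
  30–36 → 7 bp
  37–153 → 117 bp
  154–194 → 41 bp
Sorted largest to smallest: 117, 41, 29, 7 bp.

117, 41, 29, 7 bp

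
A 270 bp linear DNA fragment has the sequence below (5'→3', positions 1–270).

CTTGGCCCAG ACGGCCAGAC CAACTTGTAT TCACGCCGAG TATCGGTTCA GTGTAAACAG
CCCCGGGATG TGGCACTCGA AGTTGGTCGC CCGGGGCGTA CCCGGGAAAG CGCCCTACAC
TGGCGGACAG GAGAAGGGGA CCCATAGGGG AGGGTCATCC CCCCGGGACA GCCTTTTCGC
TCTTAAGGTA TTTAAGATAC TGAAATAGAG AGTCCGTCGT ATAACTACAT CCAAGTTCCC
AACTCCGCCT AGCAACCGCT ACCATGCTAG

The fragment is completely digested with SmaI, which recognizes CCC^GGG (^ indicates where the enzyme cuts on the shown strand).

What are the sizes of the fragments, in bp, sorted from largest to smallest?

SmaI sites (CCCGGG) start at positions 62, 90, 101, 162.
SmaI cuts after base 3 of each site, so after positions 64, 92, 103, 164.
Linear molecule, 4 cuts → 5 fragments:
  1–64 → 64 bp
  65–92 → 28 bp
  93–103 → 11 bp
  104–164 → 61 bp
  165–270 → 106 bp
Sorted largest to smallest: 106, 64, 61, 28, 11 bp.

106, 64, 61, 28, 11 bp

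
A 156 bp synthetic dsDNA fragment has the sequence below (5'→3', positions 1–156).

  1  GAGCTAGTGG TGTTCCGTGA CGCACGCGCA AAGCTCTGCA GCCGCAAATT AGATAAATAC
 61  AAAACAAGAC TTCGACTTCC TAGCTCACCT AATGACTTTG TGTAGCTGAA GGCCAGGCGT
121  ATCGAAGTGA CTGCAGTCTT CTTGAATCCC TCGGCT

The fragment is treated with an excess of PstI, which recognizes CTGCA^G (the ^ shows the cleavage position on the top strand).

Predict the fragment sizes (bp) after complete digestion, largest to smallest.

95, 40, 21 bp

PstI sites (CTGCAG) start at positions 36, 131.
PstI cuts after base 5 of each site (before the last base), so after positions 40, 135.
Linear molecule, 2 cuts → 3 fragments:
  1–40 → 40 bp
  41–135 → 95 bp
  136–156 → 21 bp
Sorted largest to smallest: 95, 40, 21 bp.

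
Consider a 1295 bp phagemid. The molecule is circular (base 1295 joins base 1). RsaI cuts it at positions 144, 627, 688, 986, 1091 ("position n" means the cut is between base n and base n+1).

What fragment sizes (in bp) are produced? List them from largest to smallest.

483, 348, 298, 105, 61 bp

Circular molecule, 5 cuts → 5 fragments:
  627 − 144 = 483 bp
  688 − 627 = 61 bp
  986 − 688 = 298 bp
  1091 − 986 = 105 bp
  wrap: 1295 − 1091 + 144 = 348 bp
Sorted largest to smallest: 483, 348, 298, 105, 61 bp.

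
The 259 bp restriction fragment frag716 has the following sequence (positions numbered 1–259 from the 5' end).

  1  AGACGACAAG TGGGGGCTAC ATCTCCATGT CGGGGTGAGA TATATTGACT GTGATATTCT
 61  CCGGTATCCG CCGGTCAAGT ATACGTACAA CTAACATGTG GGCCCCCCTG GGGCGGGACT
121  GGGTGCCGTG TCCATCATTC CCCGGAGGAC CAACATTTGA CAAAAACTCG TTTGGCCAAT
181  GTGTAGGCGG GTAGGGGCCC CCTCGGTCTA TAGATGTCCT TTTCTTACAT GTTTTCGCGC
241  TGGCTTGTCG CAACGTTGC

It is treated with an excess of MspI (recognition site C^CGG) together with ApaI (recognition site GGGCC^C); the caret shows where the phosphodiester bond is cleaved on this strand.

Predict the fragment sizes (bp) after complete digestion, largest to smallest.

61, 60, 57, 38, 33, 10 bp

MspI sites (CCGG) start at positions 61, 71, 142.
MspI cuts after the first base of each site, so after positions 61, 71, 142.
ApaI sites (GGGCCC) start at positions 100, 195.
ApaI cuts after base 5 of each site (before the last base), so after positions 104, 199.
Combined cut positions: 61, 71, 104, 142, 199.
Linear molecule, 5 cuts → 6 fragments:
  1–61 → 61 bp
  62–71 → 10 bp
  72–104 → 33 bp
  105–142 → 38 bp
  143–199 → 57 bp
  200–259 → 60 bp
Sorted largest to smallest: 61, 60, 57, 38, 33, 10 bp.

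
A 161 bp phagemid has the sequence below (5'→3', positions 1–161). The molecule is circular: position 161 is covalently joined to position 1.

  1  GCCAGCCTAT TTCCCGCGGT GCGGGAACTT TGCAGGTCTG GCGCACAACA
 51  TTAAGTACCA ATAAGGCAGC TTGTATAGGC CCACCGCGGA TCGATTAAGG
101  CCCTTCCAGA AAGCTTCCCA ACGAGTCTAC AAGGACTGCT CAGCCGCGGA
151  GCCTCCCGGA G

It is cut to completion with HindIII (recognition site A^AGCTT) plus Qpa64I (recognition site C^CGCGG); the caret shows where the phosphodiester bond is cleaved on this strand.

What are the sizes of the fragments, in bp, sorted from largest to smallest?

70, 33, 31, 27 bp

The HindIII site (AAGCTT) starts at position 111.
HindIII cuts after the first base of each site, so after position 111.
Qpa64I sites (CCGCGG) start at positions 14, 84, 144.
Qpa64I cuts after the first base of each site, so after positions 14, 84, 144.
Combined cut positions: 14, 84, 111, 144.
Circular molecule, 4 cuts → 4 fragments:
  15–84 → 70 bp
  85–111 → 27 bp
  112–144 → 33 bp
  145–161 then 1–14 → 17 + 14 = 31 bp
Sorted largest to smallest: 70, 33, 31, 27 bp.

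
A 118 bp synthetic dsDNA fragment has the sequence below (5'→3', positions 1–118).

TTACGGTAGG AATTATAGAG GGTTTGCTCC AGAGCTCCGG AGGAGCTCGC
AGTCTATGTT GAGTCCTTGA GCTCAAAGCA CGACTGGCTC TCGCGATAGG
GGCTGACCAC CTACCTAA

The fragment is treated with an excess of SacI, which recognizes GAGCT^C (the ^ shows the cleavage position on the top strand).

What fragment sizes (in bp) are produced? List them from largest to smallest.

45, 36, 26, 11 bp

SacI sites (GAGCTC) start at positions 32, 43, 69.
SacI cuts after base 5 of each site (before the last base), so after positions 36, 47, 73.
Linear molecule, 3 cuts → 4 fragments:
  1–36 → 36 bp
  37–47 → 11 bp
  48–73 → 26 bp
  74–118 → 45 bp
Sorted largest to smallest: 45, 36, 26, 11 bp.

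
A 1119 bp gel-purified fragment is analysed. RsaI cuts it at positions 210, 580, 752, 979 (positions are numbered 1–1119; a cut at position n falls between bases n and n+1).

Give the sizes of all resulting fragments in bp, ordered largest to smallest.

Linear molecule, 4 cuts → 5 fragments:
  210 − 0 = 210 bp
  580 − 210 = 370 bp
  752 − 580 = 172 bp
  979 − 752 = 227 bp
  1119 − 979 = 140 bp
Sorted largest to smallest: 370, 227, 210, 172, 140 bp.

370, 227, 210, 172, 140 bp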